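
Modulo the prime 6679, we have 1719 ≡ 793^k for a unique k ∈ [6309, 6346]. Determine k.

Compute 793^6309 mod 6679 = 2248, then multiply by 793 repeatedly:
  793^6309=2248  793^6310=6050  793^6311=2128  793^6312=4396  793^6313=6269
  793^6314=2141  793^6315=1347  793^6316=6210  793^6317=2107  793^6318=1101
  793^6319=4823  793^6320=4251  793^6321=4827  793^6322=744  793^6323=2240
  793^6324=6385  793^6325=623  793^6326=6472  793^6327=2824  793^6328=1967
  793^6329=3624  793^6330=1862  793^6331=507  793^6332=1311  793^6333=4378
  793^6334=5353  793^6335=3764  793^6336=6018  793^6337=3468  793^6338=5055
  793^6339=1215  793^6340=1719
Found 1719 at exponent 6340.

6340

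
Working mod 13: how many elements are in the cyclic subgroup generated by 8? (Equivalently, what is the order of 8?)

4

The order of 8 must divide p − 1 = 12 = 2^2 · 3.
Divisors: 1, 2, 3, 4, 6, 12.
Check each in increasing order: 8^1 ≡ 8;  8^2 ≡ 12;  8^3 ≡ 5;  8^4 ≡ 1.
Smallest exponent giving 1 is 4.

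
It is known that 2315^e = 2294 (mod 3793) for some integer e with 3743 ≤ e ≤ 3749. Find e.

3744

Compute 2315^3743 mod 3793 = 3658, then multiply by 2315 repeatedly:
  2315^3743=3658  2315^3744=2294
Found 2294 at exponent 3744.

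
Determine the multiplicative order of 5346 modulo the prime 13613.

13612

The order of 5346 must divide p − 1 = 13612 = 2^2 · 41 · 83.
Divisors: 1, 2, 4, 41, 82, 83, 164, 166, 332, 3403, 6806, 13612.
Check each in increasing order: 5346^1 ≡ 5346;  5346^2 ≡ 6029;  5346^4 ≡ 2131;  5346^41 ≡ 5323;  5346^82 ≡ 5676;  5346^83 ≡ 519;  5346^164 ≡ 8618;  5346^166 ≡ 10714;  5346^332 ≡ 4980;  5346^3403 ≡ 13448;  5346^6806 ≡ 13612;  5346^13612 ≡ 1.
Smallest exponent giving 1 is 13612.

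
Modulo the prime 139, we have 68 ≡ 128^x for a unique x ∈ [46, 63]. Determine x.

55

Compute 128^46 mod 139 = 96, then multiply by 128 repeatedly:
  128^46=96  128^47=56  128^48=79  128^49=104  128^50=107
  128^51=74  128^52=20  128^53=58  128^54=57  128^55=68
Found 68 at exponent 55.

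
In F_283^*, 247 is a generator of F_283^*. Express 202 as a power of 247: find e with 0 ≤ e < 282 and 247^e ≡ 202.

245

Baby-step giant-step with m = ceil(sqrt(282)) = 17.
Baby table (247^j mod 283 for j=0..16):
  0:1  1:247  2:164  3:39  4:11  5:170  6:106  7:146
  8:121  9:172  10:34  11:191  12:199  13:194  14:91  15:120
  16:208
Giant step factor: 247^(-17) ≡ 37 (mod 283).
Scan 202·37^i mod 283 for i = 0, 1, …:
  i=0: 202   i=1: 116   i=2: 47   i=3: 41
  i=4: 102   i=5: 95   i=6: 119   i=7: 158
  i=8: 186   i=9: 90     …   i=13: 264
  i=14: 146
Match at i=14, j=7: e = 14·17 + 7 = 245.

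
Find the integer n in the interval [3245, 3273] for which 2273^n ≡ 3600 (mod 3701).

3254

Compute 2273^3245 mod 3701 = 1881, then multiply by 2273 repeatedly:
  2273^3245=1881  2273^3246=858  2273^3247=3508  2273^3248=1730  2273^3249=1828
  2273^3250=2522  2273^3251=3358  2273^3252=1272  2273^3253=775  2273^3254=3600
Found 3600 at exponent 3254.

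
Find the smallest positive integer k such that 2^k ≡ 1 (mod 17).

8

The order of 2 must divide p − 1 = 16 = 2^4.
Divisors: 1, 2, 4, 8, 16.
Check each in increasing order: 2^1 ≡ 2;  2^2 ≡ 4;  2^4 ≡ 16;  2^8 ≡ 1.
Smallest exponent giving 1 is 8.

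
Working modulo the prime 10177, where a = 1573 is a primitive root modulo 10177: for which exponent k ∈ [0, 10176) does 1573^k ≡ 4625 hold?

2302

Baby-step giant-step with m = ceil(sqrt(10176)) = 101.
Baby table (1573^j mod 10177 for j=0..100):
  0:1  1:1573  2:1318  3:7283  4:7034  5:2083  6:9742  7:7781
  8:6759  9:7119  10:3487  11:9825  12:6039  13:4206  14:988  15:7220
  16:9705  17:465  18:8878  19:2250  20:7831  21:3993  22:1780  23:1265
  24:5330  25:8419  26:2810  27:3312  28:9329  29:9460  30:1806  31:1455
  32:9067  33:4414  34:2508  35:6585  36:8196  37:8226  38:4531  39:3363
  40:8136  41:5439  42:6867  43:3994  44:3353  45:2583  46:2436  47:5276
  48:4893  49:2877  50:6933  51:6042  52:8925  53:4942  54:8715  55:276
  56:6714  57:7573  58:5239  59:7754  60:4996  61:2064  62:209  63:3093
  64:683  65:5774  66:4618  67:7913  68:678  69:8086  70:8205  71:2029
  72:6216  73:7848  74:203  75:3832  76:2952  77:2784  78:3122  79:5592
  80:3288  81:2108  82:8359  83:23  84:5648  85:9960  86:4677  87:9127
  88:7201  89:172  90:5954  91:2802  92:905  93:8962  94:2081  95:6596
  96:5145  97:2370  98:3228  99:9498  100:518
Giant step factor: 1573^(-101) ≡ 8014 (mod 10177).
Scan 4625·8014^i mod 10177 for i = 0, 1, …:
  i=0: 4625   i=1: 116   i=2: 3517   i=3: 5125
  i=4: 7555   i=5: 2797   i=6: 5404   i=7: 4521
  i=8: 1174   i=9: 4888     …   i=21: 3005
  i=22: 3288
Match at i=22, j=80: k = 22·101 + 80 = 2302.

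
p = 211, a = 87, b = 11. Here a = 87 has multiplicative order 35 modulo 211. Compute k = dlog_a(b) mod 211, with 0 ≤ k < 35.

31

Successive powers of 87 modulo 211:
  87^0=1  87^1=87  87^2=184  87^3=183  87^4=96  87^5=123
  87^6=151  87^7=55  87^8=143  87^9=203  87^10=148  87^11=5
  87^12=13  87^13=76  87^14=71  87^15=58  87^16=193  87^17=122
  87^18=64  87^19=82  87^20=171  87^21=107  87^22=25  87^23=65
  87^24=169  87^25=144  87^26=79  87^27=121  87^28=188  87^29=109
  87^30=199  87^31=11
So 87^31 ≡ 11 (mod 211), giving k = 31.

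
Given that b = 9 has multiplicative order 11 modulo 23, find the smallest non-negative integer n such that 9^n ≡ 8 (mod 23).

5

Successive powers of 9 modulo 23:
  9^0=1  9^1=9  9^2=12  9^3=16  9^4=6  9^5=8
So 9^5 ≡ 8 (mod 23), giving n = 5.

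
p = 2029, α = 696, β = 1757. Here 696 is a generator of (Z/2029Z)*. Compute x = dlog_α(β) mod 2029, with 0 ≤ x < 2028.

Baby-step giant-step with m = ceil(sqrt(2028)) = 46.
Baby table (696^j mod 2029 for j=0..45):
  0:1  1:696  2:1514  3:693  4:1455  5:209  6:1405  7:1931
  8:778  9:1774  10:1072  11:1469  12:1837  13:282  14:1488  15:858
  16:642  17:452  18:97  19:555  20:770  21:264  22:1134  23:2012
  24:342  25:639  26:393  27:1642  28:505  29:463  30:1666  31:977
  32:277  33:37  34:1404  35:1235  36:1293  37:1081  38:1646  39:1260
  40:432  41:380  42:710  43:1113  44:1599  45:1012
Giant step factor: 696^(-46) ≡ 337 (mod 2029).
Scan 1757·337^i mod 2029 for i = 0, 1, …:
  i=0: 1757   i=1: 1670   i=2: 757   i=3: 1484
  i=4: 974   i=5: 1569   i=6: 1213   i=7: 952
  i=8: 242   i=9: 394     …   i=18: 772
  i=19: 452
Match at i=19, j=17: x = 19·46 + 17 = 891.

891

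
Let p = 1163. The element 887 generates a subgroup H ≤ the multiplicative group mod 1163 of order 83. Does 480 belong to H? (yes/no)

480 ∈ ⟨887⟩ iff 480^83 ≡ 1 (mod 1163), since |⟨887⟩| = 83.
480^83 mod 1163 = 1.
Since 1 = 1, 480 lies in the subgroup.

yes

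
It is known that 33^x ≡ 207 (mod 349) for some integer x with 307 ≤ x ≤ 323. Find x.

316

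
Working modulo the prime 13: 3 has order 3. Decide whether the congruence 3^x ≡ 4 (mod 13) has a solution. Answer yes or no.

no

4 ∈ ⟨3⟩ iff 4^3 ≡ 1 (mod 13), since |⟨3⟩| = 3.
4^3 mod 13 = 12.
Since 12 ≠ 1, 4 does not lie in the subgroup.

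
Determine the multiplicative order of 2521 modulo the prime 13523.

The order of 2521 must divide p − 1 = 13522 = 2 · 6761.
Divisors: 1, 2, 6761, 13522.
Check each in increasing order: 2521^1 ≡ 2521;  2521^2 ≡ 13154;  2521^6761 ≡ 13522;  2521^13522 ≡ 1.
Smallest exponent giving 1 is 13522.

13522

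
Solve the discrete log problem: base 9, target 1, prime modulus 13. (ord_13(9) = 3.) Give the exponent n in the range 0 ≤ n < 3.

0

Successive powers of 9 modulo 13:
  9^0=1
So 9^0 ≡ 1 (mod 13), giving n = 0.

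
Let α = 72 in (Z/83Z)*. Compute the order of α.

82

The order of 72 must divide p − 1 = 82 = 2 · 41.
Divisors: 1, 2, 41, 82.
Check each in increasing order: 72^1 ≡ 72;  72^2 ≡ 38;  72^41 ≡ 82;  72^82 ≡ 1.
Smallest exponent giving 1 is 82.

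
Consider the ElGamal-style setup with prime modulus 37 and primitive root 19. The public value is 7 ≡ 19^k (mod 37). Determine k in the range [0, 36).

Successive powers of 19 modulo 37:
  19^0=1  19^1=19  19^2=28  19^3=14  19^4=7
So 19^4 ≡ 7 (mod 37), giving k = 4.

4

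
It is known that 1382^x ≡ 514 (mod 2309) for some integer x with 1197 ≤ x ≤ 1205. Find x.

1197

Compute 1382^1197 mod 2309 = 514, then multiply by 1382 repeatedly:
  1382^1197=514
Found 514 at exponent 1197.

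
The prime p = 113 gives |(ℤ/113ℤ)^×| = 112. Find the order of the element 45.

112

The order of 45 must divide p − 1 = 112 = 2^4 · 7.
Divisors: 1, 2, 4, 7, 8, 14, 16, 28, 56, 112.
Check each in increasing order: 45^1 ≡ 45;  45^2 ≡ 104;  45^4 ≡ 81;  45^7 ≡ 78;  45^8 ≡ 7;  45^14 ≡ 95;  45^16 ≡ 49;  45^28 ≡ 98;  45^56 ≡ 112;  45^112 ≡ 1.
Smallest exponent giving 1 is 112.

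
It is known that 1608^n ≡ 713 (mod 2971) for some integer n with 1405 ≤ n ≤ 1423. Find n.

Compute 1608^1405 mod 2971 = 1002, then multiply by 1608 repeatedly:
  1608^1405=1002  1608^1406=934  1608^1407=1517  1608^1408=145  1608^1409=1422
  1608^1410=1877  1608^1411=2651  1608^1412=2394  1608^1413=2107  1608^1414=1116
  1608^1415=44  1608^1416=2419  1608^1417=713
Found 713 at exponent 1417.

1417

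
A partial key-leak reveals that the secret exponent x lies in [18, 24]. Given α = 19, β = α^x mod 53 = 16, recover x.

24

Compute 19^18 mod 53 = 25, then multiply by 19 repeatedly:
  19^18=25  19^19=51  19^20=15  19^21=20  19^22=9
  19^23=12  19^24=16
Found 16 at exponent 24.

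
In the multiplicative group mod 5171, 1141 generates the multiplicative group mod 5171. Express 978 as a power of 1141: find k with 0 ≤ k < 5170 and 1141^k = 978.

3252

Baby-step giant-step with m = ceil(sqrt(5170)) = 72.
Baby table (1141^j mod 5171 for j=0..71):
  0:1  1:1141  2:3960  3:4077  4:3128  5:1058  6:2335  7:1170
  8:852  9:5155  10:2428  11:3863  12:1991  13:1662  14:3756  15:4008
  16:1964  17:1881  18:256  19:2520  20:244  21:4341  22:4434  23:1956
  24:3095  25:4773  26:930  27:1075  28:1048  29:1267  30:2938  31:1450
  32:4901  33:2190  34:1197  35:633  36:3484  37:3916  38:412  39:4702
  40:2655  41:4320  42:1157  43:1532  44:214  45:1137  46:4567  47:3750
  48:2333  49:4059  50:3274  51:2172  52:1343  53:1747  54:2492  55:4493
  56:2052  57:4040  58:2279  59:4497  60:1445  61:4367  62:3074  63:1496
  64:506  65:3365  66:2583  67:4904  68:442  69:2735  70:2522  71:2526
Giant step factor: 1141^(-72) ≡ 4368 (mod 5171).
Scan 978·4368^i mod 5171 for i = 0, 1, …:
  i=0: 978   i=1: 658   i=2: 4239   i=3: 3772
  i=4: 1290   i=5: 3501   i=6: 1721   i=7: 3865
  i=8: 4176   i=9: 2651     …   i=44: 4531
  i=45: 1991
Match at i=45, j=12: k = 45·72 + 12 = 3252.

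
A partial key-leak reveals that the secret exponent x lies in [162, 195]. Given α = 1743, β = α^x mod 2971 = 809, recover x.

193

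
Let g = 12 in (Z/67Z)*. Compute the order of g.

66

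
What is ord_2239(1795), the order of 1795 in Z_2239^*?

746

The order of 1795 must divide p − 1 = 2238 = 2 · 3 · 373.
Divisors: 1, 2, 3, 6, 373, 746, 1119, 2238.
Check each in increasing order: 1795^1 ≡ 1795;  1795^2 ≡ 104;  1795^3 ≡ 843;  1795^6 ≡ 886;  1795^373 ≡ 2238;  1795^746 ≡ 1.
Smallest exponent giving 1 is 746.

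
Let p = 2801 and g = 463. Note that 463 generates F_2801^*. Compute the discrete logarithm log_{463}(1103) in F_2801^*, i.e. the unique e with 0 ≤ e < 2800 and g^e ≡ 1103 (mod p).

Baby-step giant-step with m = ceil(sqrt(2800)) = 53.
Baby table (463^j mod 2801 for j=0..52):
  0:1  1:463  2:1493  3:2213  4:2254  5:1630  6:1221  7:2322
  8:2303  9:1909  10:1552  11:1520  12:709  13:550  14:2560  15:457
  16:1516  17:1658  18:180  19:2111  20:2645  21:598  22:2376  23:2096
  24:1302  25:611  26:2793  27:1898  28:2061  29:1903  30:1575  31:965
  32:1436  33:1031  34:1183  35:1534  36:1589  37:1845  38:2731  39:1202
  40:1928  41:1946  42:1877  43:741  44:1361  45:2719  46:1248  47:818
  48:599  49:38  50:788  51:714  52:64
Giant step factor: 463^(-53) ≡ 803 (mod 2801).
Scan 1103·803^i mod 2801 for i = 0, 1, …:
  i=0: 1103   i=1: 593   i=2: 9   i=3: 1625
  i=4: 2410   i=5: 2540   i=6: 492   i=7: 135
  i=8: 1967   i=9: 2538     …   i=46: 1382
  i=47: 550
Match at i=47, j=13: e = 47·53 + 13 = 2504.

2504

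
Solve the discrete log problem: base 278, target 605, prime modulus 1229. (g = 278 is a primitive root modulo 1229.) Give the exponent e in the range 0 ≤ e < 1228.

872

Baby-step giant-step with m = ceil(sqrt(1228)) = 36.
Baby table (278^j mod 1229 for j=0..35):
  0:1  1:278  2:1086  3:803  4:785  5:697  6:813  7:1107
  8:496  9:240  10:354  11:92  12:996  13:363  14:136  15:938
  16:216  17:1056  18:1066  19:159  20:1187  21:614  22:1090  23:686
  24:213  25:222  26:266  27:208  28:61  29:981  30:1109  31:1052
  32:1183  33:731  34:433  35:1161
Giant step factor: 278^(-36) ≡ 794 (mod 1229).
Scan 605·794^i mod 1229 for i = 0, 1, …:
  i=0: 605   i=1: 1060   i=2: 1004   i=3: 784
  i=4: 622   i=5: 1039   i=6: 307   i=7: 416
  i=8: 932   i=9: 150     …   i=23: 886
  i=24: 496
Match at i=24, j=8: e = 24·36 + 8 = 872.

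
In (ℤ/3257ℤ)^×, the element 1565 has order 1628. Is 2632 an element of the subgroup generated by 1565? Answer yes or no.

2632 ∈ ⟨1565⟩ iff 2632^1628 ≡ 1 (mod 3257), since |⟨1565⟩| = 1628.
2632^1628 mod 3257 = 1.
Since 1 = 1, 2632 lies in the subgroup.

yes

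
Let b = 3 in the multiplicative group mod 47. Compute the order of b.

The order of 3 must divide p − 1 = 46 = 2 · 23.
Divisors: 1, 2, 23, 46.
Check each in increasing order: 3^1 ≡ 3;  3^2 ≡ 9;  3^23 ≡ 1.
Smallest exponent giving 1 is 23.

23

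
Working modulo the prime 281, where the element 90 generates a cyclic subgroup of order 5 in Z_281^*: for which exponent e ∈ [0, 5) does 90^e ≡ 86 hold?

3

Successive powers of 90 modulo 281:
  90^0=1  90^1=90  90^2=232  90^3=86
So 90^3 ≡ 86 (mod 281), giving e = 3.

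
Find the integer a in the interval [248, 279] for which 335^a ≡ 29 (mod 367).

279

Compute 335^248 mod 367 = 350, then multiply by 335 repeatedly:
  335^248=350  335^249=177  335^250=208  335^251=317  335^252=132
  335^253=180  335^254=112  335^255=86  335^256=184  335^257=351
  335^258=145  335^259=131  335^260=212  335^261=189  335^262=191
  335^263=127  335^264=340  335^265=130  335^266=244  335^267=266
  335^268=296  335^269=70  335^270=329  335^271=115  335^272=357
  335^273=320  335^274=36  335^275=316  335^276=164  335^277=257
  335^278=217  335^279=29
Found 29 at exponent 279.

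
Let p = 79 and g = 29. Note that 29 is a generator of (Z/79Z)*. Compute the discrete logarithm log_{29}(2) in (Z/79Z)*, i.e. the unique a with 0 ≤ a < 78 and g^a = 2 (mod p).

50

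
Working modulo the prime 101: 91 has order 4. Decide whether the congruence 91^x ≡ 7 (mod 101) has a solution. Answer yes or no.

⟨91⟩ has order 4; its elements mod 101 are {1, 10, 91, 100}.
7 is not in this set.

no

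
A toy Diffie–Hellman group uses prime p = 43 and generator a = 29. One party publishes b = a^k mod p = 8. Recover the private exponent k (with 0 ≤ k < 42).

3

Baby-step giant-step with m = ceil(sqrt(42)) = 7.
Baby table (29^j mod 43 for j=0..6):
  0:1  1:29  2:24  3:8  4:17  5:20  6:21
Giant step factor: 29^(-7) ≡ 37 (mod 43).
Scan 8·37^i mod 43 for i = 0, 1, …:
  i=0: 8
Match at i=0, j=3: k = 0·7 + 3 = 3.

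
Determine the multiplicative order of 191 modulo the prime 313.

312

The order of 191 must divide p − 1 = 312 = 2^3 · 3 · 13.
Divisors: 1, 2, 3, 4, 6, 8, 12, 13, 24, 26, 39, 52, 78, 104, 156, 312.
Check each in increasing order: 191^1 ≡ 191;  191^2 ≡ 173;  191^3 ≡ 178;  191^4 ≡ 194;  191^6 ≡ 71;  191^8 ≡ 76;  191^12 ≡ 33;  191^13 ≡ 43;  191^24 ≡ 150;  191^26 ≡ 284;  191^39 ≡ 5;  191^52 ≡ 215;  191^78 ≡ 25;  191^104 ≡ 214;  191^156 ≡ 312;  191^312 ≡ 1.
Smallest exponent giving 1 is 312.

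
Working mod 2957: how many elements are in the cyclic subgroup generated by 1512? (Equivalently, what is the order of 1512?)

The order of 1512 must divide p − 1 = 2956 = 2^2 · 739.
Divisors: 1, 2, 4, 739, 1478, 2956.
Check each in increasing order: 1512^1 ≡ 1512;  1512^2 ≡ 383;  1512^4 ≡ 1796;  1512^739 ≡ 1735;  1512^1478 ≡ 2956;  1512^2956 ≡ 1.
Smallest exponent giving 1 is 2956.

2956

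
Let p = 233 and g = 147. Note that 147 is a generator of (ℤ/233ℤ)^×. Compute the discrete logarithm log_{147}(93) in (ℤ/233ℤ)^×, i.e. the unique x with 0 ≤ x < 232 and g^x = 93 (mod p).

27

Baby-step giant-step with m = ceil(sqrt(232)) = 16.
Baby table (147^j mod 233 for j=0..15):
  0:1  1:147  2:173  3:34  4:105  5:57  6:224  7:75
  8:74  9:160  10:220  11:186  12:81  13:24  14:33  15:191
Giant step factor: 147^(-16) ≡ 2 (mod 233).
Scan 93·2^i mod 233 for i = 0, 1, …:
  i=0: 93   i=1: 186
Match at i=1, j=11: x = 1·16 + 11 = 27.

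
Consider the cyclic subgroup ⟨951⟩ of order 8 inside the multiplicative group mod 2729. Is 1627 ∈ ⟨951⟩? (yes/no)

yes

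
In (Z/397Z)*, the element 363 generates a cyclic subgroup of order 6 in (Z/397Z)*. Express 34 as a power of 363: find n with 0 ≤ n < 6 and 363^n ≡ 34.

Successive powers of 363 modulo 397:
  363^0=1  363^1=363  363^2=362  363^3=396  363^4=34
So 363^4 ≡ 34 (mod 397), giving n = 4.

4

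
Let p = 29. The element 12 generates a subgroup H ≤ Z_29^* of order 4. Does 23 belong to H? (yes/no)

no

23 ∈ ⟨12⟩ iff 23^4 ≡ 1 (mod 29), since |⟨12⟩| = 4.
23^4 mod 29 = 20.
Since 20 ≠ 1, 23 does not lie in the subgroup.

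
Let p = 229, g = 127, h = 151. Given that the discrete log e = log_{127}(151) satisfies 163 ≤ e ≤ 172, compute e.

Compute 127^163 mod 229 = 73, then multiply by 127 repeatedly:
  127^163=73  127^164=111  127^165=128  127^166=226  127^167=77
  127^168=161  127^169=66  127^170=138  127^171=122  127^172=151
Found 151 at exponent 172.

172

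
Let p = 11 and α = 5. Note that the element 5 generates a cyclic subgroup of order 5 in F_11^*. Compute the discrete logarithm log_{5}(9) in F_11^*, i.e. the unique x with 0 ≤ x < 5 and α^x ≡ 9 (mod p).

4

Successive powers of 5 modulo 11:
  5^0=1  5^1=5  5^2=3  5^3=4  5^4=9
So 5^4 ≡ 9 (mod 11), giving x = 4.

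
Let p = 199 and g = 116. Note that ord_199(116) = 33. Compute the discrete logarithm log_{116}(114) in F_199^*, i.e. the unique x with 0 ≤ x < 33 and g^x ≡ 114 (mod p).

9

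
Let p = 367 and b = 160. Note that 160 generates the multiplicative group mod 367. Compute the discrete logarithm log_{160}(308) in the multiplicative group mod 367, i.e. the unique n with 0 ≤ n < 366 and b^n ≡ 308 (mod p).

Baby-step giant-step with m = ceil(sqrt(366)) = 20.
Baby table (160^j mod 367 for j=0..19):
  0:1  1:160  2:277  3:280  4:26  5:123  6:229  7:307
  8:309  9:262  10:82  11:275  12:327  13:206  14:297  15:177
  16:61  17:218  18:15  19:198
Giant step factor: 160^(-20) ≡ 28 (mod 367).
Scan 308·28^i mod 367 for i = 0, 1, …:
  i=0: 308   i=1: 183   i=2: 353   i=3: 342
  i=4: 34   i=5: 218
Match at i=5, j=17: n = 5·20 + 17 = 117.

117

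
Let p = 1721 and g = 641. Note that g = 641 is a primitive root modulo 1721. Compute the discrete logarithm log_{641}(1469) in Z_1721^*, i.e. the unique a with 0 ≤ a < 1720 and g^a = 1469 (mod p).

643

Baby-step giant-step with m = ceil(sqrt(1720)) = 42.
Baby table (641^j mod 1721 for j=0..41):
  0:1  1:641  2:1283  3:1486  4:813  5:1391  6:153  7:1697
  8:105  9:186  10:477  11:1140  12:1036  13:1491  14:576  15:922
  16:699  17:599  18:176  19:951  20:357  21:1665  22:245  23:434
  24:1113  25:939  26:1270  27:37  28:1344  29:1004  30:1631  31:824
  32:1558  33:498  34:833  35:443  36:1719  37:439  38:876  39:470
  40:95  41:660
Giant step factor: 641^(-42) ≡ 838 (mod 1721).
Scan 1469·838^i mod 1721 for i = 0, 1, …:
  i=0: 1469   i=1: 507   i=2: 1500   i=3: 670
  i=4: 414   i=5: 1011   i=6: 486   i=7: 1112
  i=8: 795   i=9: 183     …   i=14: 1540
  i=15: 1491
Match at i=15, j=13: a = 15·42 + 13 = 643.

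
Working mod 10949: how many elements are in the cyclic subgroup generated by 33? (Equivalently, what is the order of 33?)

The order of 33 must divide p − 1 = 10948 = 2^2 · 7 · 17 · 23.
Divisors: 1, 2, 4, 7, 14, 17, 23, 28, 34, 46, 68, 92, 119, 161, 238, 322, 391, 476, 644, 782, 1564, 2737, 5474, 10948.
Check each in increasing order: 33^1 ≡ 33;  33^2 ≡ 1089;  33^4 ≡ 3429;  33^7 ≡ 7927;  33^14 ≡ 1018;  33^17 ≡ 3257;  33^23 ≡ 1674;  33^28 ≡ 7118;  33^34 ≡ 9417;  33^46 ≡ 10281;  33^68 ≡ 3938;  33^92 ≡ 8264;  33^119 ≡ 2146;  33^161 ≡ 7191;  33^238 ≡ 6736;  33^322 ≡ 9303;  33^391 ≡ 6329;  33^476 ≡ 1040;  33^644 ≡ 4913;  33^782 ≡ 4799;  33^1564 ≡ 4654;  33^2737 ≡ 7076;  33^5474 ≡ 10948;  33^10948 ≡ 1.
Smallest exponent giving 1 is 10948.

10948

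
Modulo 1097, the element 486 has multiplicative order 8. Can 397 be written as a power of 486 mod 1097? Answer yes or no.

no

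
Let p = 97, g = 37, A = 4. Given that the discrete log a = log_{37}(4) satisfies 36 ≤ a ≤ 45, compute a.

Compute 37^36 mod 97 = 64, then multiply by 37 repeatedly:
  37^36=64  37^37=40  37^38=25  37^39=52  37^40=81
  37^41=87  37^42=18  37^43=84  37^44=4
Found 4 at exponent 44.

44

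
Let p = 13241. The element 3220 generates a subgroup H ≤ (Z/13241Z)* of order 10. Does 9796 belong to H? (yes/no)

⟨3220⟩ has order 10; its elements mod 13241 are {1, 697, 3220, 4108, 6611, 6630, 9133, 10021, 12544, 13240}.
9796 is not in this set.

no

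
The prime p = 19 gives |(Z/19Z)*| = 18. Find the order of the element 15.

18

The order of 15 must divide p − 1 = 18 = 2 · 3^2.
Divisors: 1, 2, 3, 6, 9, 18.
Check each in increasing order: 15^1 ≡ 15;  15^2 ≡ 16;  15^3 ≡ 12;  15^6 ≡ 11;  15^9 ≡ 18;  15^18 ≡ 1.
Smallest exponent giving 1 is 18.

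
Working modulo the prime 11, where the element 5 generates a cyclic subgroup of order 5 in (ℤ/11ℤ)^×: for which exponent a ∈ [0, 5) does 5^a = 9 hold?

4

Successive powers of 5 modulo 11:
  5^0=1  5^1=5  5^2=3  5^3=4  5^4=9
So 5^4 ≡ 9 (mod 11), giving a = 4.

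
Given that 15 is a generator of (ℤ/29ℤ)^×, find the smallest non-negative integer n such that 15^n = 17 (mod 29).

Successive powers of 15 modulo 29:
  15^0=1  15^1=15  15^2=22  15^3=11  15^4=20  15^5=10
  15^6=5  15^7=17
So 15^7 ≡ 17 (mod 29), giving n = 7.

7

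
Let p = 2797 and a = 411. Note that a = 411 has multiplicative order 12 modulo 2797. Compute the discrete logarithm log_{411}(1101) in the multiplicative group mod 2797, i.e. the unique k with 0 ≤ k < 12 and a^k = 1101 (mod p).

Successive powers of 411 modulo 2797:
  411^0=1  411^1=411  411^2=1101
So 411^2 ≡ 1101 (mod 2797), giving k = 2.

2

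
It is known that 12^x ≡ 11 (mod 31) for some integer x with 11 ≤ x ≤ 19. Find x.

17

Compute 12^11 mod 31 = 21, then multiply by 12 repeatedly:
  12^11=21  12^12=4  12^13=17  12^14=18  12^15=30
  12^16=19  12^17=11
Found 11 at exponent 17.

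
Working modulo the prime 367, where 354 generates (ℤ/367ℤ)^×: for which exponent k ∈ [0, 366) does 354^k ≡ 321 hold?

Baby-step giant-step with m = ceil(sqrt(366)) = 20.
Baby table (354^j mod 367 for j=0..19):
  0:1  1:354  2:169  3:5  4:302  5:111  6:25  7:42
  8:188  9:125  10:210  11:206  12:258  13:316  14:296  15:189
  16:112  17:12  18:211  19:193
Giant step factor: 354^(-20) ≡ 104 (mod 367).
Scan 321·104^i mod 367 for i = 0, 1, …:
  i=0: 321   i=1: 354
Match at i=1, j=1: k = 1·20 + 1 = 21.

21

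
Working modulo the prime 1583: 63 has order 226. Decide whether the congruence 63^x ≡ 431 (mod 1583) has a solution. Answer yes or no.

431 ∈ ⟨63⟩ iff 431^226 ≡ 1 (mod 1583), since |⟨63⟩| = 226.
431^226 mod 1583 = 1.
Since 1 = 1, 431 lies in the subgroup.

yes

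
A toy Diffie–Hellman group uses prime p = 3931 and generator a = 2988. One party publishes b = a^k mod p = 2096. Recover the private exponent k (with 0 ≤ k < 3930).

2309

Baby-step giant-step with m = ceil(sqrt(3930)) = 63.
Baby table (2988^j mod 3931 for j=0..62):
  0:1  1:2988  2:843  3:3044  4:3069  5:3080  6:569  7:1980
  8:85  9:2396  10:897  11:3225  12:1419  13:2354  14:1193  15:3198
  16:3294  17:3179  18:1556  19:2886  20:2685  21:3540  22:3130  23:591
  24:889  25:2907  26:2537  27:1588  28:227  29:2144  30:2673  31:3063
  32:876  33:3373  34:3371  35:1326  36:3571  37:1414  38:3138  39:909
  40:3702  41:3673  42:3503  43:2642  44:848  45:2260  46:3353  47:2576
  48:190  49:1656  50:2930  51:503  52:1322  53:3412  54:1973  55:2755
  56:426  57:3175  58:1397  59:3445  60:2302  61:3057  62:2603
Giant step factor: 2988^(-63) ≡ 1962 (mod 3931).
Scan 2096·1962^i mod 3931 for i = 0, 1, …:
  i=0: 2096   i=1: 526   i=2: 2090   i=3: 547
  i=4: 51   i=5: 1787   i=6: 3573   i=7: 1253
  i=8: 1511   i=9: 608     …   i=35: 2320
  i=36: 3673
Match at i=36, j=41: k = 36·63 + 41 = 2309.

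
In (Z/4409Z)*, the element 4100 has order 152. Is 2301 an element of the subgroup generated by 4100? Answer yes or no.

no

2301 ∈ ⟨4100⟩ iff 2301^152 ≡ 1 (mod 4409), since |⟨4100⟩| = 152.
2301^152 mod 4409 = 2144.
Since 2144 ≠ 1, 2301 does not lie in the subgroup.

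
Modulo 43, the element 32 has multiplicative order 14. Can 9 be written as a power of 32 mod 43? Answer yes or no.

⟨32⟩ has order 14; its elements mod 43 are {1, 2, 4, 8, 11, 16, 21, 22, 27, 32, 35, 39, 41, 42}.
9 is not in this set.

no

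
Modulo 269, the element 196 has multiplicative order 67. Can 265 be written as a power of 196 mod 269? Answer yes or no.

265 ∈ ⟨196⟩ iff 265^67 ≡ 1 (mod 269), since |⟨196⟩| = 67.
265^67 mod 269 = 1.
Since 1 = 1, 265 lies in the subgroup.

yes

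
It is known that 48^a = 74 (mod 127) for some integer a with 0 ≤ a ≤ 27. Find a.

Compute 48^0 mod 127 = 1, then multiply by 48 repeatedly:
  48^0=1  48^1=48  48^2=18  48^3=102  48^4=70
  48^5=58  48^6=117  48^7=28  48^8=74
Found 74 at exponent 8.

8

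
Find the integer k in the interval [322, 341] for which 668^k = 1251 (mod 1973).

Compute 668^322 mod 1973 = 247, then multiply by 668 repeatedly:
  668^322=247  668^323=1237  668^324=1602  668^325=770  668^326=1380
  668^327=449  668^328=36  668^329=372  668^330=1871  668^331=919
  668^332=289  668^333=1671  668^334=1483  668^335=198  668^336=73
  668^337=1412  668^338=122  668^339=603  668^340=312  668^341=1251
Found 1251 at exponent 341.

341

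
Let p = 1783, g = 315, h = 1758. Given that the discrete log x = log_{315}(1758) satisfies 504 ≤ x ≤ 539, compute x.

517

Compute 315^504 mod 1783 = 119, then multiply by 315 repeatedly:
  315^504=119  315^505=42  315^506=749  315^507=579  315^508=519
  315^509=1232  315^510=1169  315^511=937  315^512=960  315^513=1073
  315^514=1008  315^515=146  315^516=1415  315^517=1758
Found 1758 at exponent 517.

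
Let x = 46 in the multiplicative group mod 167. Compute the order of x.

166

The order of 46 must divide p − 1 = 166 = 2 · 83.
Divisors: 1, 2, 83, 166.
Check each in increasing order: 46^1 ≡ 46;  46^2 ≡ 112;  46^83 ≡ 166;  46^166 ≡ 1.
Smallest exponent giving 1 is 166.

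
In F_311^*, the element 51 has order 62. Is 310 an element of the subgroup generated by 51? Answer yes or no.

310 ∈ ⟨51⟩ iff 310^62 ≡ 1 (mod 311), since |⟨51⟩| = 62.
310^62 mod 311 = 1.
Since 1 = 1, 310 lies in the subgroup.

yes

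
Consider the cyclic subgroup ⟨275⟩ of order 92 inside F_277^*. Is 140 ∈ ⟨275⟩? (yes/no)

no

140 ∈ ⟨275⟩ iff 140^92 ≡ 1 (mod 277), since |⟨275⟩| = 92.
140^92 mod 277 = 160.
Since 160 ≠ 1, 140 does not lie in the subgroup.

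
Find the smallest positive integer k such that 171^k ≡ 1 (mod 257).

The order of 171 must divide p − 1 = 256 = 2^8.
Divisors: 1, 2, 4, 8, 16, 32, 64, 128, 256.
Check each in increasing order: 171^1 ≡ 171;  171^2 ≡ 200;  171^4 ≡ 165;  171^8 ≡ 240;  171^16 ≡ 32;  171^32 ≡ 253;  171^64 ≡ 16;  171^128 ≡ 256;  171^256 ≡ 1.
Smallest exponent giving 1 is 256.

256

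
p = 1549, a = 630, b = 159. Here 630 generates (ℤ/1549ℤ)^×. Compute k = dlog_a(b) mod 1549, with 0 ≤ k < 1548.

Baby-step giant-step with m = ceil(sqrt(1548)) = 40.
Baby table (630^j mod 1549 for j=0..39):
  0:1  1:630  2:356  3:1224  4:1267  5:475  6:293  7:259
  8:525  9:813  10:1020  11:1314  12:654  13:1535  14:474  15:1212
  16:1452  17:850  18:1095  19:545  20:1021  21:395  22:1010  23:1210
  24:192  25:138  26:196  27:1109  28:71  29:1358  30:492  31:160
  32:115  33:1196  34:666  35:1350  36:99  37:410  38:1166  39:354
Giant step factor: 630^(-40) ≡ 43 (mod 1549).
Scan 159·43^i mod 1549 for i = 0, 1, …:
  i=0: 159   i=1: 641   i=2: 1230   i=3: 224
  i=4: 338   i=5: 593   i=6: 715   i=7: 1314
Match at i=7, j=11: k = 7·40 + 11 = 291.

291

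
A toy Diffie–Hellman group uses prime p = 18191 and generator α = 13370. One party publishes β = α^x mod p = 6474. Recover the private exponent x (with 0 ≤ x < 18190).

9994

Baby-step giant-step with m = ceil(sqrt(18190)) = 135.
Baby table (13370^j mod 18191 for j=0..134):
  0:1  1:13370  2:12134  3:4242  4:14193  5:10089  6:3665  7:12687
  8:12306  9:11816  10:9276  11:12073  12:7267  13:1659  14:6001  15:11060
  16:15752  17:7033  18:1931  19:4441  20:746  21:5352  22:11037  23:17489
  24:816  25:13511  26:5440  27:5182  28:12012  29:10292  30:7316  31:1913
  32:264  33:626  34:1760  35:10237  36:17797  37:7610  38:3437  39:2224
  40:10786  41:8763  42:11270  43:3847  44:8433  45:1392  46:1647  47:9280
  48:10980  49:1230  50:436  51:8200  52:15034  53:12221  54:3208  55:14773
  56:15323  57:1468  58:17262  59:3723  60:5934  61:6629  62:3178  63:13875
  64:15123  65:1545  66:9865  67:10300  68:5130  69:8030  70:16009  71:5024
  72:9708  73:3175  74:10147  75:15103  76:7010  77:3668  78:16415  79:12326
  80:6351  81:15473  82:5958  83:71  84:3338  85:6537  86:10126  87:7198
  88:6870  89:5541  90:9418  91:558  92:2150  93:3720  94:2206  95:6609
  96:8643  97:7678  98:3047  99:8741  100:8186  101:9764  102:6064  103:16584
  104:16172  105:1414  106:4731  107:3363  108:13349  109:4229  110:4102  111:16066
  112:3092  113:10088  114:8486  115:553  116:8064  117:15814  118:17378  119:8408
  120:12771  121:7544  122:12376  123:1784  124:3679  125:17957  126:272  127:16631
  128:7877  129:7791  130:4004  131:15558  132:14566  133:12765  134:88
Giant step factor: 13370^(-135) ≡ 17697 (mod 18191).
Scan 6474·17697^i mod 18191 for i = 0, 1, …:
  i=0: 6474   i=1: 3460   i=2: 714   i=3: 11104
  i=4: 8306   i=5: 8002   i=6: 12650   i=7: 8604
  i=8: 6318   i=9: 7760     …   i=73: 14664
  i=74: 14193
Match at i=74, j=4: x = 74·135 + 4 = 9994.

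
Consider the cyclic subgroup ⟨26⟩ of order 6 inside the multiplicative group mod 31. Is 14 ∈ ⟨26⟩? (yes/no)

⟨26⟩ has order 6; its elements mod 31 are {1, 5, 6, 25, 26, 30}.
14 is not in this set.

no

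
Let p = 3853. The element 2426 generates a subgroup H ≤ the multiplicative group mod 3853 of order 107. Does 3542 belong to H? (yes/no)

no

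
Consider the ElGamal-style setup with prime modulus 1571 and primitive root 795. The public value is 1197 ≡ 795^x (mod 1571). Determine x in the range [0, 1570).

Baby-step giant-step with m = ceil(sqrt(1570)) = 40.
Baby table (795^j mod 1571 for j=0..39):
  0:1  1:795  2:483  3:661  4:781  5:350  6:183  7:953
  8:413  9:1567  10:1533  11:1210  12:498  13:18  14:171  15:839
  16:901  17:1490  18:16  19:152  20:1444  21:1150  22:1499  23:887
  24:1357  25:1109  26:324  27:1507  28:963  29:508  30:113  31:288
  32:1165  33:856  34:277  35:275  36:256  37:861  38:1110  39:1119
Giant step factor: 795^(-40) ≡ 15 (mod 1571).
Scan 1197·15^i mod 1571 for i = 0, 1, …:
  i=0: 1197   i=1: 674   i=2: 684   i=3: 834
  i=4: 1513   i=5: 701   i=6: 1089   i=7: 625
  i=8: 1520   i=9: 806     …   i=21: 237
  i=22: 413
Match at i=22, j=8: x = 22·40 + 8 = 888.

888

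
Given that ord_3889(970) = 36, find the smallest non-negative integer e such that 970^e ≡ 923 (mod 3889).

28

Successive powers of 970 modulo 3889:
  970^0=1  970^1=970  970^2=3651  970^3=2480  970^4=2198  970^5=888
  970^6=1891  970^7=2551  970^8=1066  970^9=3435  970^10=2966  970^11=3049
  970^12=1890  970^13=1581  970^14=1304  970^15=955  970^16=768  970^17=2161
  970^18=3888  970^19=2919  970^20=238  970^21=1409  970^22=1691  970^23=3001
  970^24=1998  970^25=1338  970^26=2823  970^27=454  970^28=923
So 970^28 ≡ 923 (mod 3889), giving e = 28.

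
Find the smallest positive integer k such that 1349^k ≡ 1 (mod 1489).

1488

The order of 1349 must divide p − 1 = 1488 = 2^4 · 3 · 31.
Divisors: 1, 2, 3, 4, 6, 8, 12, 16, 24, 31, 48, 62, 93, 124, 186, 248, 372, 496, 744, 1488.
Check each in increasing order: 1349^1 ≡ 1349;  1349^2 ≡ 243;  1349^3 ≡ 227;  1349^4 ≡ 978;  1349^6 ≡ 903;  1349^8 ≡ 546;  1349^12 ≡ 926;  1349^16 ≡ 316;  1349^24 ≡ 1301;  1349^31 ≡ 1031;  1349^48 ≡ 1097;  1349^62 ≡ 1304;  1349^93 ≡ 1346;  1349^124 ≡ 1467;  1349^186 ≡ 1092;  1349^248 ≡ 484;  1349^372 ≡ 1264;  1349^496 ≡ 483;  1349^744 ≡ 1488;  1349^1488 ≡ 1.
Smallest exponent giving 1 is 1488.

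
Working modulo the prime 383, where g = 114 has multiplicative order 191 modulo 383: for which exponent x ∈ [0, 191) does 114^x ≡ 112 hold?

127

Baby-step giant-step with m = ceil(sqrt(191)) = 14.
Baby table (114^j mod 383 for j=0..13):
  0:1  1:114  2:357  3:100  4:293  5:81  6:42  7:192
  8:57  9:370  10:50  11:338  12:232  13:21
Giant step factor: 114^(-14) ≡ 4 (mod 383).
Scan 112·4^i mod 383 for i = 0, 1, …:
  i=0: 112   i=1: 65   i=2: 260   i=3: 274
  i=4: 330   i=5: 171   i=6: 301   i=7: 55
  i=8: 220   i=9: 114
Match at i=9, j=1: x = 9·14 + 1 = 127.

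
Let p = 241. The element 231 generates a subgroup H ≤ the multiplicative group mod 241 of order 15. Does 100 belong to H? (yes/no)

yes

⟨231⟩ has order 15; its elements mod 241 are {1, 15, 24, 54, 87, 91, 94, 98, 100, 119, 160, 183, 205, 225, 231}.
100 is in this set.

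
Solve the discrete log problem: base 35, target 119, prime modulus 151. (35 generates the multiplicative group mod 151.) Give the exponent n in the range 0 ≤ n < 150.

Successive powers of 35 modulo 151:
  35^0=1  35^1=35  35^2=17  35^3=142  35^4=138  35^5=149
  35^6=81  35^7=117  35^8=18  35^9=26  35^10=4  35^11=140
  35^12=68  35^13=115  35^14=99  35^15=143  35^16=22  35^17=15
  35^18=72  35^19=104  35^20=16  35^21=107  35^22=121  35^23=7
  35^24=94  35^25=119
So 35^25 ≡ 119 (mod 151), giving n = 25.

25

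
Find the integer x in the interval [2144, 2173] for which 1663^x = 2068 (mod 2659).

Compute 1663^2144 mod 2659 = 547, then multiply by 1663 repeatedly:
  1663^2144=547  1663^2145=283  1663^2146=2645  1663^2147=649  1663^2148=2392
  1663^2149=32  1663^2150=36  1663^2151=1370  1663^2152=2206  1663^2153=1817
  1663^2154=1047  1663^2155=2175  1663^2156=785  1663^2157=2545  1663^2158=1866
  1663^2159=105  1663^2160=1780  1663^2161=673  1663^2162=2419  1663^2163=2389
  1663^2164=361  1663^2165=2068
Found 2068 at exponent 2165.

2165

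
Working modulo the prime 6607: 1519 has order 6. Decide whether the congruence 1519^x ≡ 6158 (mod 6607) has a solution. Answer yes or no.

no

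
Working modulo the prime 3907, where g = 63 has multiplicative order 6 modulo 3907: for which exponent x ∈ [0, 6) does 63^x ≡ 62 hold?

2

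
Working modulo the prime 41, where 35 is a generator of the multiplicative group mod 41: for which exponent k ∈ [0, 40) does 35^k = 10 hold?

Successive powers of 35 modulo 41:
  35^0=1  35^1=35  35^2=36  35^3=30  35^4=25  35^5=14
  35^6=39  35^7=12  35^8=10
So 35^8 ≡ 10 (mod 41), giving k = 8.

8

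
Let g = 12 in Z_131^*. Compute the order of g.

The order of 12 must divide p − 1 = 130 = 2 · 5 · 13.
Divisors: 1, 2, 5, 10, 13, 26, 65, 130.
Check each in increasing order: 12^1 ≡ 12;  12^2 ≡ 13;  12^5 ≡ 63;  12^10 ≡ 39;  12^13 ≡ 58;  12^26 ≡ 89;  12^65 ≡ 1.
Smallest exponent giving 1 is 65.

65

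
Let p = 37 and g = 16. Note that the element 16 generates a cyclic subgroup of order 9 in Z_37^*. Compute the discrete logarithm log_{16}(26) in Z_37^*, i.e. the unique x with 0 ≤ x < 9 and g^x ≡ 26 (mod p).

Successive powers of 16 modulo 37:
  16^0=1  16^1=16  16^2=34  16^3=26
So 16^3 ≡ 26 (mod 37), giving x = 3.

3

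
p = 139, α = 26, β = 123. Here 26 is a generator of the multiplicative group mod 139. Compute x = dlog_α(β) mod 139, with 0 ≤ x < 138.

137

Baby-step giant-step with m = ceil(sqrt(138)) = 12.
Baby table (26^j mod 139 for j=0..11):
  0:1  1:26  2:120  3:62  4:83  5:73  6:91  7:3
  8:78  9:82  10:47  11:110
Giant step factor: 26^(-12) ≡ 106 (mod 139).
Scan 123·106^i mod 139 for i = 0, 1, …:
  i=0: 123   i=1: 111   i=2: 90   i=3: 88
  i=4: 15   i=5: 61   i=6: 72   i=7: 126
  i=8: 12   i=9: 21   i=10: 2   i=11: 73
Match at i=11, j=5: x = 11·12 + 5 = 137.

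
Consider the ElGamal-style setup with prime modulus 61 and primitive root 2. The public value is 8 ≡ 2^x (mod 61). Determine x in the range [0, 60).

Baby-step giant-step with m = ceil(sqrt(60)) = 8.
Baby table (2^j mod 61 for j=0..7):
  0:1  1:2  2:4  3:8  4:16  5:32  6:3  7:6
Giant step factor: 2^(-8) ≡ 56 (mod 61).
Scan 8·56^i mod 61 for i = 0, 1, …:
  i=0: 8
Match at i=0, j=3: x = 0·8 + 3 = 3.

3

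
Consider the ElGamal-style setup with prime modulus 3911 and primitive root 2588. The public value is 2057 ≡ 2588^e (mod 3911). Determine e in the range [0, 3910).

1112

Baby-step giant-step with m = ceil(sqrt(3910)) = 63.
Baby table (2588^j mod 3911 for j=0..62):
  0:1  1:2588  2:2112  3:2189  4:2004  5:366  6:746  7:2525
  8:3330  9:2107  10:982  11:3177  12:1154  13:2459  14:695  15:3511
  16:1215  17:3887  18:464  19:155  20:2218  21:2747  22:2949  23:1651
  24:1976  25:2211  26:275  27:3809  28:1972  29:3592  30:3560  31:2875
  32:1778  33:2128  34:576  35:597  36:191  37:1522  38:559  39:3533
  40:3397  41:3419  42:1690  43:1222  44:2448  45:3515  46:3745  47:602
  48:1398  49:349  50:3682  51:1820  52:1316  53:3238  54:2582  55:2228
  56:1250  57:603  58:75  59:2461  60:1960  61:3824  62:1682
Giant step factor: 2588^(-63) ≡ 1768 (mod 3911).
Scan 2057·1768^i mod 3911 for i = 0, 1, …:
  i=0: 2057   i=1: 3457   i=2: 2994   i=3: 1809
  i=4: 3025   i=5: 1863   i=6: 722   i=7: 1510
  i=8: 2378   i=9: 3890     …   i=16: 3194
  i=17: 3419
Match at i=17, j=41: e = 17·63 + 41 = 1112.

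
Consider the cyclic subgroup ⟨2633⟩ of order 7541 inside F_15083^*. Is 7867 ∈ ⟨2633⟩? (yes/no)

7867 ∈ ⟨2633⟩ iff 7867^7541 ≡ 1 (mod 15083), since |⟨2633⟩| = 7541.
7867^7541 mod 15083 = 15082.
Since 15082 ≠ 1, 7867 does not lie in the subgroup.

no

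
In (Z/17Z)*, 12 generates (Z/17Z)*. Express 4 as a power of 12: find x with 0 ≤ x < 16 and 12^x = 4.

12

Successive powers of 12 modulo 17:
  12^0=1  12^1=12  12^2=8  12^3=11  12^4=13  12^5=3
  12^6=2  12^7=7  12^8=16  12^9=5  12^10=9  12^11=6
  12^12=4
So 12^12 ≡ 4 (mod 17), giving x = 12.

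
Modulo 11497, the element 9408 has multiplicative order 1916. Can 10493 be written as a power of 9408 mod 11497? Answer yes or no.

no

10493 ∈ ⟨9408⟩ iff 10493^1916 ≡ 1 (mod 11497), since |⟨9408⟩| = 1916.
10493^1916 mod 11497 = 10047.
Since 10047 ≠ 1, 10493 does not lie in the subgroup.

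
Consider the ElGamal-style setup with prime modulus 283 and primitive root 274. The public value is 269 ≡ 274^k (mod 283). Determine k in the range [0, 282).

Baby-step giant-step with m = ceil(sqrt(282)) = 17.
Baby table (274^j mod 283 for j=0..16):
  0:1  1:274  2:81  3:120  4:52  5:98  6:250  7:14
  8:157  9:2  10:265  11:162  12:240  13:104  14:196  15:217
  16:28
Giant step factor: 274^(-17) ≡ 210 (mod 283).
Scan 269·210^i mod 283 for i = 0, 1, …:
  i=0: 269   i=1: 173   i=2: 106   i=3: 186
  i=4: 6   i=5: 128   i=6: 278   i=7: 82
  i=8: 240
Match at i=8, j=12: k = 8·17 + 12 = 148.

148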